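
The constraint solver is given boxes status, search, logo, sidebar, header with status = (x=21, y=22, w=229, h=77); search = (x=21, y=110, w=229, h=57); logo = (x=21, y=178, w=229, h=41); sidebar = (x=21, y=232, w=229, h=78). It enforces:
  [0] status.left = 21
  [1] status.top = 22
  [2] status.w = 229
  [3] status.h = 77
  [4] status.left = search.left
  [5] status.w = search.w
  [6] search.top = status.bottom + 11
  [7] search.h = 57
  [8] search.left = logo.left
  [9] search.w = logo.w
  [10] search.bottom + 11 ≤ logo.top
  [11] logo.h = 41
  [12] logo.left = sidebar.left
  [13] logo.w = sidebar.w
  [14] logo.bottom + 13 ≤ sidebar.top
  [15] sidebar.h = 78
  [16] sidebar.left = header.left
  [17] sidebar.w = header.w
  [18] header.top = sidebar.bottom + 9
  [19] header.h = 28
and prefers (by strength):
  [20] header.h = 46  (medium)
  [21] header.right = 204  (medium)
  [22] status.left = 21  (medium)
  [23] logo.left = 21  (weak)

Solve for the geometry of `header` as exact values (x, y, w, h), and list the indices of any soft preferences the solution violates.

header = (x=21, y=319, w=229, h=28)
violated soft preferences: 20, 21

1. header.x = 21  [sidebar.left = header.left]
2. header.w = 229  [sidebar.w = header.w]
3. header.y = 319  [header.top = sidebar.bottom + 9]
4. header.h = 28  [header.h = 28]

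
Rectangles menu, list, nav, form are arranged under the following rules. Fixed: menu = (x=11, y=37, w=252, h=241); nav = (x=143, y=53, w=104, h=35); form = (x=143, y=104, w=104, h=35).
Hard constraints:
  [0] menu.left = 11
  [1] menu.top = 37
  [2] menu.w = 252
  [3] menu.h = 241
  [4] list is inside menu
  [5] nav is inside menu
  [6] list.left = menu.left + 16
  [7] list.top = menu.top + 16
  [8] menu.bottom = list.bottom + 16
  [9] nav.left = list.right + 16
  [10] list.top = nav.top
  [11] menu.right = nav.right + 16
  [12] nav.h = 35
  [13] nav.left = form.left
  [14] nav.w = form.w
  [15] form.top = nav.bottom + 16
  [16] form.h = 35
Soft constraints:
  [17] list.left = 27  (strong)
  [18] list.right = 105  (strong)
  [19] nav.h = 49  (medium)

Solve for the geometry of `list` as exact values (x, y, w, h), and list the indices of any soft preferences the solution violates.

list = (x=27, y=53, w=100, h=209)
violated soft preferences: 18, 19

1. list.x = 27  [list.left = menu.left + 16]
2. list.y = 53  [list.top = menu.top + 16]
3. list.h = 209  [menu.bottom = list.bottom + 16]
4. list.w = 100  [nav.left = list.right + 16]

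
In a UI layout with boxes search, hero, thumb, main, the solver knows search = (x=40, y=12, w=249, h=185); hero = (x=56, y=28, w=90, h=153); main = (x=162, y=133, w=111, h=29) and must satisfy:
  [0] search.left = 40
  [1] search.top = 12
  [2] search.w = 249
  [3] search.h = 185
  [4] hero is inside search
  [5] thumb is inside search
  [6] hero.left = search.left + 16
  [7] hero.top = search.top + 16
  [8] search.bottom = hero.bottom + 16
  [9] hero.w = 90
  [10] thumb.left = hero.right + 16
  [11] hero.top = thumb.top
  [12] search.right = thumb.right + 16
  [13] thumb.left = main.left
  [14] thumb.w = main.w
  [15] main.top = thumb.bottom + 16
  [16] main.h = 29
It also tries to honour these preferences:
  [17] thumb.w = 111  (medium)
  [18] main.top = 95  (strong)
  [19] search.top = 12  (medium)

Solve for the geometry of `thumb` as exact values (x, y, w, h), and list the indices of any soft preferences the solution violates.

thumb = (x=162, y=28, w=111, h=89)
violated soft preferences: 18

1. thumb.x = 162  [thumb.left = hero.right + 16]
2. thumb.y = 28  [hero.top = thumb.top]
3. thumb.w = 111  [search.right = thumb.right + 16]
4. thumb.h = 89  [main.top = thumb.bottom + 16]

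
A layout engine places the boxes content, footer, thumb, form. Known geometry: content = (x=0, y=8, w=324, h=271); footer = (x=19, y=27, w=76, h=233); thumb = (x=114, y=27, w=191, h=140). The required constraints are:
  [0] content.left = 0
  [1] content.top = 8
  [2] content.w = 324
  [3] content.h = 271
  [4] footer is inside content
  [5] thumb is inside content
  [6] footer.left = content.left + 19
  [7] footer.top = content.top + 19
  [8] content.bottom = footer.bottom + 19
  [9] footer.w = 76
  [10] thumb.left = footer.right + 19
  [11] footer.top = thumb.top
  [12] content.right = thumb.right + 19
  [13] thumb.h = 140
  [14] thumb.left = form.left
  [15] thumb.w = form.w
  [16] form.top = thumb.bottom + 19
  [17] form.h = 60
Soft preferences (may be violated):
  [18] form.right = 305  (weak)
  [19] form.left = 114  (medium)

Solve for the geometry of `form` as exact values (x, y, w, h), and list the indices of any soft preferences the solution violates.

form = (x=114, y=186, w=191, h=60)
violated soft preferences: none

1. form.x = 114  [thumb.left = form.left]
2. form.w = 191  [thumb.w = form.w]
3. form.y = 186  [form.top = thumb.bottom + 19]
4. form.h = 60  [form.h = 60]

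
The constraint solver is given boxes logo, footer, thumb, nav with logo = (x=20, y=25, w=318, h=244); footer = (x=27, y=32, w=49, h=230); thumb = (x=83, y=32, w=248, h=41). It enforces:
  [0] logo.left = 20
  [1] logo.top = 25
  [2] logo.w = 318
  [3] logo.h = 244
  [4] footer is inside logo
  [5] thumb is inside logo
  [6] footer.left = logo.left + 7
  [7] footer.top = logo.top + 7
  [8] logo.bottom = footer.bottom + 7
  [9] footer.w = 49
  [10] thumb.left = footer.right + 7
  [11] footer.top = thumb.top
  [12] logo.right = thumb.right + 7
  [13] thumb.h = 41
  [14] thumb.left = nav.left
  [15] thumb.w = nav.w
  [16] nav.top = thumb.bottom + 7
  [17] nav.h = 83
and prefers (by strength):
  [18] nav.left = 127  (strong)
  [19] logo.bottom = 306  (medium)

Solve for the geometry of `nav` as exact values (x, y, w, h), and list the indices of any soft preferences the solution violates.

1. nav.x = 83  [thumb.left = nav.left]
2. nav.w = 248  [thumb.w = nav.w]
3. nav.y = 80  [nav.top = thumb.bottom + 7]
4. nav.h = 83  [nav.h = 83]

nav = (x=83, y=80, w=248, h=83)
violated soft preferences: 18, 19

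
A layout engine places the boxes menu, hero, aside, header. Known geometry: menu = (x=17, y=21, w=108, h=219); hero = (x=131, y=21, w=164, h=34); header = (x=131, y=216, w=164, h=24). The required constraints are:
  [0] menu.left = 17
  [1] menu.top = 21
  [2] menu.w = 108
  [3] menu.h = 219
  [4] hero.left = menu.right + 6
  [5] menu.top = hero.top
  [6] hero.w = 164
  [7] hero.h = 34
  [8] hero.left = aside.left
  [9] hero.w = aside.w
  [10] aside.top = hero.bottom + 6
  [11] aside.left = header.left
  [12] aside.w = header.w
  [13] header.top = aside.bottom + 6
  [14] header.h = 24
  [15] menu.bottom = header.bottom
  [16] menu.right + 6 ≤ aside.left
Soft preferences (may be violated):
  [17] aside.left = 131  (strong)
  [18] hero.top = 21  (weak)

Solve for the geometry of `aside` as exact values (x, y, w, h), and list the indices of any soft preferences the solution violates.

aside = (x=131, y=61, w=164, h=149)
violated soft preferences: none

1. aside.x = 131  [hero.left = aside.left]
2. aside.w = 164  [hero.w = aside.w]
3. aside.y = 61  [aside.top = hero.bottom + 6]
4. aside.h = 149  [header.top = aside.bottom + 6]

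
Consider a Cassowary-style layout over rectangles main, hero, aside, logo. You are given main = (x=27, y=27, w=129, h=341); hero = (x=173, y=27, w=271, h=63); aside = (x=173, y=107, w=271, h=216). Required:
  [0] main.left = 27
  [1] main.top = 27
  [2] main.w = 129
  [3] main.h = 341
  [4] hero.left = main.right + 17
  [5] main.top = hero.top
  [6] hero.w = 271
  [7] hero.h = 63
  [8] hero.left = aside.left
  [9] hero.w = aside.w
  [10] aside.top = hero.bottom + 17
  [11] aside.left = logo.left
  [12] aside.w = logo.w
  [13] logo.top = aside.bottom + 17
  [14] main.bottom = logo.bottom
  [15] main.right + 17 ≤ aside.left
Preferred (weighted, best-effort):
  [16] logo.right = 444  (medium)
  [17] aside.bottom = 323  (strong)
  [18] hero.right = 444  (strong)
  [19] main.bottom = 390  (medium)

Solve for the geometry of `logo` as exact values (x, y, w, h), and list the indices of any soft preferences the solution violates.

logo = (x=173, y=340, w=271, h=28)
violated soft preferences: 19

1. logo.x = 173  [aside.left = logo.left]
2. logo.w = 271  [aside.w = logo.w]
3. logo.y = 340  [logo.top = aside.bottom + 17]
4. logo.h = 28  [main.bottom = logo.bottom]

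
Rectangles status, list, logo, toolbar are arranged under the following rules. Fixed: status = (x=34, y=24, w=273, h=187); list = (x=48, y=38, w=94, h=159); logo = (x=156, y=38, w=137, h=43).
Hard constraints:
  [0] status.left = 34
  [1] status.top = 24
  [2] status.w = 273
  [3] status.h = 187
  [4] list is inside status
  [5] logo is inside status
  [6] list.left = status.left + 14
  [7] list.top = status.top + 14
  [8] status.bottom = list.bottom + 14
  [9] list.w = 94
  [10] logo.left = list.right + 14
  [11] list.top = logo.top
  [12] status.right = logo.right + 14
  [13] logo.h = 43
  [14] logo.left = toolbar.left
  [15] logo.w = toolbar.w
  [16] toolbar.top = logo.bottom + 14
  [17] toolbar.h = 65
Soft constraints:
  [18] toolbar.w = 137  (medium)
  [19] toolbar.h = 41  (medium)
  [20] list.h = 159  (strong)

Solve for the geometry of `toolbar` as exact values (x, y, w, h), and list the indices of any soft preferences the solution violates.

toolbar = (x=156, y=95, w=137, h=65)
violated soft preferences: 19

1. toolbar.x = 156  [logo.left = toolbar.left]
2. toolbar.w = 137  [logo.w = toolbar.w]
3. toolbar.y = 95  [toolbar.top = logo.bottom + 14]
4. toolbar.h = 65  [toolbar.h = 65]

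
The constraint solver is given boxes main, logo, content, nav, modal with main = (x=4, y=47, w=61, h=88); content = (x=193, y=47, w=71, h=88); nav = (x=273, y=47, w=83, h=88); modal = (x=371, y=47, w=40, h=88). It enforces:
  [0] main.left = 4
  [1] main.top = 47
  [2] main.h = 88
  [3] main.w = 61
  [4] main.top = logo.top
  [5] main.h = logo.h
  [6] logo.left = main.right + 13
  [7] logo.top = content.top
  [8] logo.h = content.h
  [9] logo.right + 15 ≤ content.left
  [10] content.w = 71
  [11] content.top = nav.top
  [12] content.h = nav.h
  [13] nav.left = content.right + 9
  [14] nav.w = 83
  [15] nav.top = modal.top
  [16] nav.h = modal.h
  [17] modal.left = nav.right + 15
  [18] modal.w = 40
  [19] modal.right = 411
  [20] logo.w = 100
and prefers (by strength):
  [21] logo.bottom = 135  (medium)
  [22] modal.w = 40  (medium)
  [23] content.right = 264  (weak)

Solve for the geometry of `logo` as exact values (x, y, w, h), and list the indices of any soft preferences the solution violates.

logo = (x=78, y=47, w=100, h=88)
violated soft preferences: none

1. logo.y = 47  [main.top = logo.top]
2. logo.h = 88  [main.h = logo.h]
3. logo.x = 78  [logo.left = main.right + 13]
4. logo.w = 100  [logo.w = 100]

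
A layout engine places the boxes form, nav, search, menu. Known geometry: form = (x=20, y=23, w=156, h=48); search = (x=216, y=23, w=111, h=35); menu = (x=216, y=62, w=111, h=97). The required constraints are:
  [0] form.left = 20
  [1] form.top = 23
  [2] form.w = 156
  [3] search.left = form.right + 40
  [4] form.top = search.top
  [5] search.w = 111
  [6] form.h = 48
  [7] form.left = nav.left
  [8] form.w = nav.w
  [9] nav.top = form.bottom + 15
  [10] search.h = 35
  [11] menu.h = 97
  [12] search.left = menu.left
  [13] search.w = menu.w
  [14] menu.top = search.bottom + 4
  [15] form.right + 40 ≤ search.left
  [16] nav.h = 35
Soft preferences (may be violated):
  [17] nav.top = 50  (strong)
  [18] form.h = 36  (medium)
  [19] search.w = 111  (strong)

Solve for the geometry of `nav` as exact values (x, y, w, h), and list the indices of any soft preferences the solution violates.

1. nav.x = 20  [form.left = nav.left]
2. nav.w = 156  [form.w = nav.w]
3. nav.y = 86  [nav.top = form.bottom + 15]
4. nav.h = 35  [nav.h = 35]

nav = (x=20, y=86, w=156, h=35)
violated soft preferences: 17, 18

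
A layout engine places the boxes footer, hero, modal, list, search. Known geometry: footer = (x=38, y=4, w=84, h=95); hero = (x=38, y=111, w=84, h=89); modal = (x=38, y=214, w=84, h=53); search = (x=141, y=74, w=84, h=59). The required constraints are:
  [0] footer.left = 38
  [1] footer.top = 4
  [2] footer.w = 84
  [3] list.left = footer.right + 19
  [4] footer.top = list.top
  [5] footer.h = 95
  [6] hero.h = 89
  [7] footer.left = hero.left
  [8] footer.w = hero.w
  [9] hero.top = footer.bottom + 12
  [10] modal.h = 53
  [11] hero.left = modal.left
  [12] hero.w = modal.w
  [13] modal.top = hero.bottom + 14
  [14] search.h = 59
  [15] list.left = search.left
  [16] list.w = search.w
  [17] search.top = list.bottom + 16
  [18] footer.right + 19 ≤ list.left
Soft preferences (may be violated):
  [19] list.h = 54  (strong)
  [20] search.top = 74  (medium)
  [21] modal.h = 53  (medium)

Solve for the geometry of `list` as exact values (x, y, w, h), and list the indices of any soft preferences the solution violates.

1. list.x = 141  [list.left = footer.right + 19]
2. list.y = 4  [footer.top = list.top]
3. list.w = 84  [list.w = search.w]
4. list.h = 54  [search.top = list.bottom + 16]

list = (x=141, y=4, w=84, h=54)
violated soft preferences: none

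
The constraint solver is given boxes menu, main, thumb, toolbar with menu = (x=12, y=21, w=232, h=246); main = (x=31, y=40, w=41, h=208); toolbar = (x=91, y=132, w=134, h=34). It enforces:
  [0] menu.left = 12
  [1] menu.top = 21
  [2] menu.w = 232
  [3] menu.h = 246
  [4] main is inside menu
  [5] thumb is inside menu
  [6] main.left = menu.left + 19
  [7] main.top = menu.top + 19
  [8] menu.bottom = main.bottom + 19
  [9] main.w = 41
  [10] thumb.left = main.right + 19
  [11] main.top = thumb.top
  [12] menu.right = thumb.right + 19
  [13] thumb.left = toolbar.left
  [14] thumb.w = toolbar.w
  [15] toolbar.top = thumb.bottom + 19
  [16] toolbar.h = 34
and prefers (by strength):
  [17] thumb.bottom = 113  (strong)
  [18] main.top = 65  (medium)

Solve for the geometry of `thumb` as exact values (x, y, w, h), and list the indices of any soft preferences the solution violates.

1. thumb.x = 91  [thumb.left = main.right + 19]
2. thumb.y = 40  [main.top = thumb.top]
3. thumb.w = 134  [menu.right = thumb.right + 19]
4. thumb.h = 73  [toolbar.top = thumb.bottom + 19]

thumb = (x=91, y=40, w=134, h=73)
violated soft preferences: 18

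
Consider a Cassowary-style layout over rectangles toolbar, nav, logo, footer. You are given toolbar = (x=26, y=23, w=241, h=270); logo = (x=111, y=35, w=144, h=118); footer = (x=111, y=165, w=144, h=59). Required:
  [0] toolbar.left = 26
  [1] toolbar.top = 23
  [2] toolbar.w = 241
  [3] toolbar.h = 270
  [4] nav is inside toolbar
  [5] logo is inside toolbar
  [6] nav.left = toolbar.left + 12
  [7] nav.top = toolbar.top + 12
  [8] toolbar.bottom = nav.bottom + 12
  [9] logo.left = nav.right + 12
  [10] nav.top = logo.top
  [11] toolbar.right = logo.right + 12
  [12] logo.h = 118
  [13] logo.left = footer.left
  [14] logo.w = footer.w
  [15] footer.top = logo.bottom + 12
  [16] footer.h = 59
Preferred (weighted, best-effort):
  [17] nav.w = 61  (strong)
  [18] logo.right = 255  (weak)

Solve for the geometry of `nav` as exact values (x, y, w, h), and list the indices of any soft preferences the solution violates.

1. nav.x = 38  [nav.left = toolbar.left + 12]
2. nav.y = 35  [nav.top = toolbar.top + 12]
3. nav.h = 246  [toolbar.bottom = nav.bottom + 12]
4. nav.w = 61  [logo.left = nav.right + 12]

nav = (x=38, y=35, w=61, h=246)
violated soft preferences: none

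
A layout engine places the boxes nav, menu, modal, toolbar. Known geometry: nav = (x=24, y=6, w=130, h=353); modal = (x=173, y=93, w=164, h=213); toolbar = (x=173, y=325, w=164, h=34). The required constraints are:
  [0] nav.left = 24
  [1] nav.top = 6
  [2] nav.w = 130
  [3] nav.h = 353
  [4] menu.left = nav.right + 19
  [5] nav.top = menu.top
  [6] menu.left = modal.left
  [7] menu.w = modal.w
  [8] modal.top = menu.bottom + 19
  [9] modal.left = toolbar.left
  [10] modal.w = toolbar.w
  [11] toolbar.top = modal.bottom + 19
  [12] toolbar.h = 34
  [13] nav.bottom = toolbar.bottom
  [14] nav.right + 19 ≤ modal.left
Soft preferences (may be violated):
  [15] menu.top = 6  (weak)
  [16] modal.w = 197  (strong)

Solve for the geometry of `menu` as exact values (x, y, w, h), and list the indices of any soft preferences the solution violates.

menu = (x=173, y=6, w=164, h=68)
violated soft preferences: 16

1. menu.x = 173  [menu.left = nav.right + 19]
2. menu.y = 6  [nav.top = menu.top]
3. menu.w = 164  [menu.w = modal.w]
4. menu.h = 68  [modal.top = menu.bottom + 19]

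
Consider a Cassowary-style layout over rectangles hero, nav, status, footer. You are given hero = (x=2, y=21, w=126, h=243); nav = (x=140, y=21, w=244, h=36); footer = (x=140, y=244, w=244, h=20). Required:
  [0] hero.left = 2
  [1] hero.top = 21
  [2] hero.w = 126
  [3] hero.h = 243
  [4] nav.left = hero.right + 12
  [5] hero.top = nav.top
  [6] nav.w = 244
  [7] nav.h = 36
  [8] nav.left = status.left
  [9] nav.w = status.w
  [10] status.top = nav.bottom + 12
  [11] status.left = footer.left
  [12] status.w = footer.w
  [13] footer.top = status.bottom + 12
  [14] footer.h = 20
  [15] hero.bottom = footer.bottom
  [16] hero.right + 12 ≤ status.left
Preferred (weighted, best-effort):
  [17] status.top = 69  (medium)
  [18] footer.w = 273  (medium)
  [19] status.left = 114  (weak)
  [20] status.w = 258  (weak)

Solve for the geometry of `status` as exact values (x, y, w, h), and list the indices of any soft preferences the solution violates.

status = (x=140, y=69, w=244, h=163)
violated soft preferences: 18, 19, 20

1. status.x = 140  [nav.left = status.left]
2. status.w = 244  [nav.w = status.w]
3. status.y = 69  [status.top = nav.bottom + 12]
4. status.h = 163  [footer.top = status.bottom + 12]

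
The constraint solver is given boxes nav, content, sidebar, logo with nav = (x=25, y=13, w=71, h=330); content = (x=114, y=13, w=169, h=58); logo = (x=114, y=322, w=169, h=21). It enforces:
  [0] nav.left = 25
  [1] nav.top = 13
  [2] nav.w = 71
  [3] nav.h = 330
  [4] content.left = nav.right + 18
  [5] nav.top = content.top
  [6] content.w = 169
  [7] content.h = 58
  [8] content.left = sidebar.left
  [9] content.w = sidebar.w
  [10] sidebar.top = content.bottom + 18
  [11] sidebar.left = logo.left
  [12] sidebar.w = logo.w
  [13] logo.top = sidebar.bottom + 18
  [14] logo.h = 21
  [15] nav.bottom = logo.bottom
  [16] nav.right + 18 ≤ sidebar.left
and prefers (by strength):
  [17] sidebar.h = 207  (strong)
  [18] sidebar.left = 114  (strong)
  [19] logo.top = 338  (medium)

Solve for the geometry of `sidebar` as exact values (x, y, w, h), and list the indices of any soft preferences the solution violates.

sidebar = (x=114, y=89, w=169, h=215)
violated soft preferences: 17, 19

1. sidebar.x = 114  [content.left = sidebar.left]
2. sidebar.w = 169  [content.w = sidebar.w]
3. sidebar.y = 89  [sidebar.top = content.bottom + 18]
4. sidebar.h = 215  [logo.top = sidebar.bottom + 18]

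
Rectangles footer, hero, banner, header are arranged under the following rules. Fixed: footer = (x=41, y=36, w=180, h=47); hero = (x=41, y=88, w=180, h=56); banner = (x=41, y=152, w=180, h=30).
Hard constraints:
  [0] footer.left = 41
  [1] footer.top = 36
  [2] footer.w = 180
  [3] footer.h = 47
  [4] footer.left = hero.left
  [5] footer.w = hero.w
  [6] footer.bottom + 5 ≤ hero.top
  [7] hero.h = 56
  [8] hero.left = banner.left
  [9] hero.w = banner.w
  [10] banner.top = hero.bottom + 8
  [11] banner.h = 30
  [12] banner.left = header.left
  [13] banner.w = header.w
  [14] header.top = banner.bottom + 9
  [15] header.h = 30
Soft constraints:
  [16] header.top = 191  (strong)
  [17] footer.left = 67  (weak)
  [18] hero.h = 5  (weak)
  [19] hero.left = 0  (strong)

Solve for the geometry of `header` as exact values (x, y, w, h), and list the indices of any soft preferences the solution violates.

header = (x=41, y=191, w=180, h=30)
violated soft preferences: 17, 18, 19

1. header.x = 41  [banner.left = header.left]
2. header.w = 180  [banner.w = header.w]
3. header.y = 191  [header.top = banner.bottom + 9]
4. header.h = 30  [header.h = 30]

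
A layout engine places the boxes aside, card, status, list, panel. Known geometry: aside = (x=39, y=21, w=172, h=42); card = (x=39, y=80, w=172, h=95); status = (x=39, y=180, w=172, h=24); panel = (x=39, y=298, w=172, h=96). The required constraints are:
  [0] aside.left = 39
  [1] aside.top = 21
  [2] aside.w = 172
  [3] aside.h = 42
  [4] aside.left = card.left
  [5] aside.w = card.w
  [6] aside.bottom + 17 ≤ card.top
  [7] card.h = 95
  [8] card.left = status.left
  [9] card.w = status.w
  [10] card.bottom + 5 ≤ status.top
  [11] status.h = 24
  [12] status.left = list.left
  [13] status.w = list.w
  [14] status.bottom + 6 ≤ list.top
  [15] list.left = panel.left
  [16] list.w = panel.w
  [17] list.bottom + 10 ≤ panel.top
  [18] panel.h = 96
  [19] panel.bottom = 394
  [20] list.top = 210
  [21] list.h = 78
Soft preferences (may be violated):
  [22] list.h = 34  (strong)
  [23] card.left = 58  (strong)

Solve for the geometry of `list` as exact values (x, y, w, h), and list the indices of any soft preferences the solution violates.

list = (x=39, y=210, w=172, h=78)
violated soft preferences: 22, 23

1. list.x = 39  [status.left = list.left]
2. list.w = 172  [status.w = list.w]
3. list.y = 210  [list.top = 210]
4. list.h = 78  [list.h = 78]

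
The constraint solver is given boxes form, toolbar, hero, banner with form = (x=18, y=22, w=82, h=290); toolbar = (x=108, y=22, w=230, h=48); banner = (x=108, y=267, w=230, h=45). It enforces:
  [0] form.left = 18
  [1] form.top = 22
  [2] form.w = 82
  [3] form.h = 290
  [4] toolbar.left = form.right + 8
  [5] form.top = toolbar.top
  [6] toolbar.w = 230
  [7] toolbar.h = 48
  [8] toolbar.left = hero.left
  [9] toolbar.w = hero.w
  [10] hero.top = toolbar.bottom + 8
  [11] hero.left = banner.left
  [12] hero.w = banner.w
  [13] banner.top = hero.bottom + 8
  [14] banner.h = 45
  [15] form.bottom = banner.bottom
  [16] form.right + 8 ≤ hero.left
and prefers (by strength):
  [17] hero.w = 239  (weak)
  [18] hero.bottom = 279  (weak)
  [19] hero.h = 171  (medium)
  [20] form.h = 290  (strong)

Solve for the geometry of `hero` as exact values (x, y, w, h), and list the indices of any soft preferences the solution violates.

hero = (x=108, y=78, w=230, h=181)
violated soft preferences: 17, 18, 19

1. hero.x = 108  [toolbar.left = hero.left]
2. hero.w = 230  [toolbar.w = hero.w]
3. hero.y = 78  [hero.top = toolbar.bottom + 8]
4. hero.h = 181  [banner.top = hero.bottom + 8]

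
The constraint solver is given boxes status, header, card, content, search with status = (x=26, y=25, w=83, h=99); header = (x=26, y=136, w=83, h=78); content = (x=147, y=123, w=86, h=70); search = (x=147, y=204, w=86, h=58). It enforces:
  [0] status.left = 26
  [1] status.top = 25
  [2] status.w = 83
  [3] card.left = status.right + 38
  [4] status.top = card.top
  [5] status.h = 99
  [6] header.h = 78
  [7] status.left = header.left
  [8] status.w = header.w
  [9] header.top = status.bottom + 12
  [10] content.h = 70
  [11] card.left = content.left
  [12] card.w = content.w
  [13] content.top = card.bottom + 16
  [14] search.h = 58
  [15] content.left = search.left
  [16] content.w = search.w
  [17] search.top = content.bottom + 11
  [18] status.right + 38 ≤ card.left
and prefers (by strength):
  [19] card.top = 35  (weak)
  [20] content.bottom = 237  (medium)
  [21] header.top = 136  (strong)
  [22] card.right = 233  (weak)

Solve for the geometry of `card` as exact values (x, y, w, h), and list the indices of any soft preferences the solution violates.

card = (x=147, y=25, w=86, h=82)
violated soft preferences: 19, 20

1. card.x = 147  [card.left = status.right + 38]
2. card.y = 25  [status.top = card.top]
3. card.w = 86  [card.w = content.w]
4. card.h = 82  [content.top = card.bottom + 16]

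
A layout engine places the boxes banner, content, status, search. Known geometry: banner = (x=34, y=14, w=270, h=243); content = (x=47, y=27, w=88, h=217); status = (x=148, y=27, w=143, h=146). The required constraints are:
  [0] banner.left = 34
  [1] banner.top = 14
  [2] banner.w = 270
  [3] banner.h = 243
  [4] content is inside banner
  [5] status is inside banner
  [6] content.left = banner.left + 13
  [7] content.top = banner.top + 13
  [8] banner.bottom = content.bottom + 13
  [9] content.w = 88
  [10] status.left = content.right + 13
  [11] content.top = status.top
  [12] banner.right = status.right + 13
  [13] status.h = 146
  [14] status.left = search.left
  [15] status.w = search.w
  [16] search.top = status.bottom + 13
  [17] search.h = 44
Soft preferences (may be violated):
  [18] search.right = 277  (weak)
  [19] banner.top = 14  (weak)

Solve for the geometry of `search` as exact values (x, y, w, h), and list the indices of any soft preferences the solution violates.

1. search.x = 148  [status.left = search.left]
2. search.w = 143  [status.w = search.w]
3. search.y = 186  [search.top = status.bottom + 13]
4. search.h = 44  [search.h = 44]

search = (x=148, y=186, w=143, h=44)
violated soft preferences: 18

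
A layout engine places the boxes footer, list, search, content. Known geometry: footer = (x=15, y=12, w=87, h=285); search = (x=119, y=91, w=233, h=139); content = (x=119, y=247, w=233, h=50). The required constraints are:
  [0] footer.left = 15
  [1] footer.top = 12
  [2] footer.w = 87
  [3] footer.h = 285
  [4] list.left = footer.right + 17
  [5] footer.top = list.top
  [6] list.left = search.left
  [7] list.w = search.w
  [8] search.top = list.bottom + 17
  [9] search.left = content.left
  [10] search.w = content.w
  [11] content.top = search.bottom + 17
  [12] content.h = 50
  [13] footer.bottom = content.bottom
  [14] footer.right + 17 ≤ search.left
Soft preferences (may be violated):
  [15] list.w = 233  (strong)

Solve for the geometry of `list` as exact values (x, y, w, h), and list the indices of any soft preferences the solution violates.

list = (x=119, y=12, w=233, h=62)
violated soft preferences: none

1. list.x = 119  [list.left = footer.right + 17]
2. list.y = 12  [footer.top = list.top]
3. list.w = 233  [list.w = search.w]
4. list.h = 62  [search.top = list.bottom + 17]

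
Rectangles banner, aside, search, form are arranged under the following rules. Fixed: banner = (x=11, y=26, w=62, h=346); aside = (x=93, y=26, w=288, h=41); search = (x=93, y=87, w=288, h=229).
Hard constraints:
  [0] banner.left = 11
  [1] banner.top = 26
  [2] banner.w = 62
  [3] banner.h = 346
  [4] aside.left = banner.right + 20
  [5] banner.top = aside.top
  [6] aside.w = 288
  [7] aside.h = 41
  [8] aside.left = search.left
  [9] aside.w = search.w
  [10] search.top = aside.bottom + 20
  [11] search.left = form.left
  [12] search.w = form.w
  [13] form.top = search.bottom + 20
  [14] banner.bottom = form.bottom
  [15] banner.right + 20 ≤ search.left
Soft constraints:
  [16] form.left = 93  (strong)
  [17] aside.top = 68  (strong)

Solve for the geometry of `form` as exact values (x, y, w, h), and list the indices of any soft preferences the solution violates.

form = (x=93, y=336, w=288, h=36)
violated soft preferences: 17

1. form.x = 93  [search.left = form.left]
2. form.w = 288  [search.w = form.w]
3. form.y = 336  [form.top = search.bottom + 20]
4. form.h = 36  [banner.bottom = form.bottom]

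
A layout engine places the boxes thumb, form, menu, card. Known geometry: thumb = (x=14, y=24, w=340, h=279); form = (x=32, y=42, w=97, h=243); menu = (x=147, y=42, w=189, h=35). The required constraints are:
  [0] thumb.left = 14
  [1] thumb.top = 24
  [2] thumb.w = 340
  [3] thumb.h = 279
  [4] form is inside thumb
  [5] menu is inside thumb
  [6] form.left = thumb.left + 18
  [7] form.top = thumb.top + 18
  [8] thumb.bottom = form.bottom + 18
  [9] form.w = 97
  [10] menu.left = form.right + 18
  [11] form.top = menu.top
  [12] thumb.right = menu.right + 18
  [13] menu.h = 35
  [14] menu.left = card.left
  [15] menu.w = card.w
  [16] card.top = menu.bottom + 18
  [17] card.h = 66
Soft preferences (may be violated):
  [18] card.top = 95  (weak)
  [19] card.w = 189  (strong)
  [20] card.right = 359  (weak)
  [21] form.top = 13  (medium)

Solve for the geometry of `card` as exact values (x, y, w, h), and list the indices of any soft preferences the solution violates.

1. card.x = 147  [menu.left = card.left]
2. card.w = 189  [menu.w = card.w]
3. card.y = 95  [card.top = menu.bottom + 18]
4. card.h = 66  [card.h = 66]

card = (x=147, y=95, w=189, h=66)
violated soft preferences: 20, 21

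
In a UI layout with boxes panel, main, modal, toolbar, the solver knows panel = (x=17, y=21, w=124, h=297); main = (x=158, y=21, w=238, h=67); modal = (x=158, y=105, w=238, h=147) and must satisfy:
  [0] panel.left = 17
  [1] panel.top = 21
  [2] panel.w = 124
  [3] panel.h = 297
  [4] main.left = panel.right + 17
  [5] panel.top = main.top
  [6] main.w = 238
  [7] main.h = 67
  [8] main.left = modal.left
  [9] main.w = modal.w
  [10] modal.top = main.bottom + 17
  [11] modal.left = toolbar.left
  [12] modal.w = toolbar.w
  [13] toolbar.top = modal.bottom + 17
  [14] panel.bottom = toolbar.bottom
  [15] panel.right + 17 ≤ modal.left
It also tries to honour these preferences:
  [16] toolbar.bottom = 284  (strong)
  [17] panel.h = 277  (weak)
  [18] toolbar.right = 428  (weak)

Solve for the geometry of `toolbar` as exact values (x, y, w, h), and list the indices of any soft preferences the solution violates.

toolbar = (x=158, y=269, w=238, h=49)
violated soft preferences: 16, 17, 18

1. toolbar.x = 158  [modal.left = toolbar.left]
2. toolbar.w = 238  [modal.w = toolbar.w]
3. toolbar.y = 269  [toolbar.top = modal.bottom + 17]
4. toolbar.h = 49  [panel.bottom = toolbar.bottom]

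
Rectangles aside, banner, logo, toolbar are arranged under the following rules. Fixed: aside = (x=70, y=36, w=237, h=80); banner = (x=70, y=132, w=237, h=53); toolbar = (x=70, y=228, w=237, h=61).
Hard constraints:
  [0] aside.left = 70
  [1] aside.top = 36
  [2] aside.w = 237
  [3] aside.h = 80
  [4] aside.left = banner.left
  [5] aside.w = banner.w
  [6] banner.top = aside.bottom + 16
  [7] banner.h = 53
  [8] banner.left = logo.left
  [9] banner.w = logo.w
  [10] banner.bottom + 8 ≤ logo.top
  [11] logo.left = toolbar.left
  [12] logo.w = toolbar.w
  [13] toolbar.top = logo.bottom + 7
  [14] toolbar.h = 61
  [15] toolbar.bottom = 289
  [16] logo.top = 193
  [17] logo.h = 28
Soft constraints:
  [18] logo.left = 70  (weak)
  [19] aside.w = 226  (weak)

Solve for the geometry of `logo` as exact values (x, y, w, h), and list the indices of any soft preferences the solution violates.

logo = (x=70, y=193, w=237, h=28)
violated soft preferences: 19

1. logo.x = 70  [banner.left = logo.left]
2. logo.w = 237  [banner.w = logo.w]
3. logo.y = 193  [logo.top = 193]
4. logo.h = 28  [logo.h = 28]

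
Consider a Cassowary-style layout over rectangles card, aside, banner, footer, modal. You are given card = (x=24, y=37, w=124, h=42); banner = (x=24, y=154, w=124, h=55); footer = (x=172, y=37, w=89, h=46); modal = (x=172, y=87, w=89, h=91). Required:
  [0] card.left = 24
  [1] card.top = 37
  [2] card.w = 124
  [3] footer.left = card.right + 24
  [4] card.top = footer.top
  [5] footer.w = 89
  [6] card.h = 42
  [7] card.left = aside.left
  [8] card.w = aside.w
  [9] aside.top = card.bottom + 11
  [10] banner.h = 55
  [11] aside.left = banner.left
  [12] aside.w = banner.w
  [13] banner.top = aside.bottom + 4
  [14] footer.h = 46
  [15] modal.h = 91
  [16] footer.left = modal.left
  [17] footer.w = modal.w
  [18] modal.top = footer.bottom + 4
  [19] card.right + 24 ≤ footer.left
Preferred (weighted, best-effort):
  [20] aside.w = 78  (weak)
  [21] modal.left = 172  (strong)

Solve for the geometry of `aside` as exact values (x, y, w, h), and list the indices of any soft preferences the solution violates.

aside = (x=24, y=90, w=124, h=60)
violated soft preferences: 20

1. aside.x = 24  [card.left = aside.left]
2. aside.w = 124  [card.w = aside.w]
3. aside.y = 90  [aside.top = card.bottom + 11]
4. aside.h = 60  [banner.top = aside.bottom + 4]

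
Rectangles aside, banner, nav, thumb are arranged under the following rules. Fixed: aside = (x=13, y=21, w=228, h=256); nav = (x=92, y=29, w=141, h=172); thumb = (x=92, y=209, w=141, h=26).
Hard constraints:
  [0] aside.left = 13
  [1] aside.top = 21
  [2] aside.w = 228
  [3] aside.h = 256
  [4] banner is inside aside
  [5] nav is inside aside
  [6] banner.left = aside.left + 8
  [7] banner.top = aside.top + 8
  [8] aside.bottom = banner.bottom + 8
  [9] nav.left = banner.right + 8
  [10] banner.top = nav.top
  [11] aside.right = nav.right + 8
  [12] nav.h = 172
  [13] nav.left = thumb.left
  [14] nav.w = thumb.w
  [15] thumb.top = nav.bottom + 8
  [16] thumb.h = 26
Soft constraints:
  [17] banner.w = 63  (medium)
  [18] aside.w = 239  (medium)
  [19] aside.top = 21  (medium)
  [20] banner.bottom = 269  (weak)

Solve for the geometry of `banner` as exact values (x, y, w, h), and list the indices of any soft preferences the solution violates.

banner = (x=21, y=29, w=63, h=240)
violated soft preferences: 18

1. banner.x = 21  [banner.left = aside.left + 8]
2. banner.y = 29  [banner.top = aside.top + 8]
3. banner.h = 240  [aside.bottom = banner.bottom + 8]
4. banner.w = 63  [nav.left = banner.right + 8]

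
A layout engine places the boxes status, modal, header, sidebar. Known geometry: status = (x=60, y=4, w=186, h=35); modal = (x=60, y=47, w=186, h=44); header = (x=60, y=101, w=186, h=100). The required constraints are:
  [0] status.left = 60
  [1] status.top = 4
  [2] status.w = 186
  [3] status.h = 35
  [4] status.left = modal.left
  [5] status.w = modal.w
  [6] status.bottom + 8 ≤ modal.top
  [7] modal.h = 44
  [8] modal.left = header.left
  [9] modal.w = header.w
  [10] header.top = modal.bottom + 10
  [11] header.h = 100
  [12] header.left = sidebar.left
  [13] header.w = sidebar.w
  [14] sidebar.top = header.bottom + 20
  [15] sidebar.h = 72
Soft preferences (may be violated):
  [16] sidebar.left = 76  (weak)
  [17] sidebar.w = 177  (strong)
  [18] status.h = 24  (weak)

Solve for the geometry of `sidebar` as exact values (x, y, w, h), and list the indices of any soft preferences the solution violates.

sidebar = (x=60, y=221, w=186, h=72)
violated soft preferences: 16, 17, 18

1. sidebar.x = 60  [header.left = sidebar.left]
2. sidebar.w = 186  [header.w = sidebar.w]
3. sidebar.y = 221  [sidebar.top = header.bottom + 20]
4. sidebar.h = 72  [sidebar.h = 72]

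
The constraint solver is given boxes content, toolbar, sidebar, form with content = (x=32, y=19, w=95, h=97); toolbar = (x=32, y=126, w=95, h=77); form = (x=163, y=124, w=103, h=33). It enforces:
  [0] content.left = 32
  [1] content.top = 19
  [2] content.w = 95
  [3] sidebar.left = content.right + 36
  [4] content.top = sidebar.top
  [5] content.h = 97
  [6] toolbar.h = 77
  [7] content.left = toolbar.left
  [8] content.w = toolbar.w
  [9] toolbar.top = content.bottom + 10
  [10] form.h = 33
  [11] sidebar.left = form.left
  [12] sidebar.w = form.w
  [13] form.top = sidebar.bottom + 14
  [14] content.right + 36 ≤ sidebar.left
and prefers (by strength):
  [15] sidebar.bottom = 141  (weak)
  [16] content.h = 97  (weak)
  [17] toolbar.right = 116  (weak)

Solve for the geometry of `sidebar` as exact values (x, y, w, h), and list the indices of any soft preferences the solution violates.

sidebar = (x=163, y=19, w=103, h=91)
violated soft preferences: 15, 17

1. sidebar.x = 163  [sidebar.left = content.right + 36]
2. sidebar.y = 19  [content.top = sidebar.top]
3. sidebar.w = 103  [sidebar.w = form.w]
4. sidebar.h = 91  [form.top = sidebar.bottom + 14]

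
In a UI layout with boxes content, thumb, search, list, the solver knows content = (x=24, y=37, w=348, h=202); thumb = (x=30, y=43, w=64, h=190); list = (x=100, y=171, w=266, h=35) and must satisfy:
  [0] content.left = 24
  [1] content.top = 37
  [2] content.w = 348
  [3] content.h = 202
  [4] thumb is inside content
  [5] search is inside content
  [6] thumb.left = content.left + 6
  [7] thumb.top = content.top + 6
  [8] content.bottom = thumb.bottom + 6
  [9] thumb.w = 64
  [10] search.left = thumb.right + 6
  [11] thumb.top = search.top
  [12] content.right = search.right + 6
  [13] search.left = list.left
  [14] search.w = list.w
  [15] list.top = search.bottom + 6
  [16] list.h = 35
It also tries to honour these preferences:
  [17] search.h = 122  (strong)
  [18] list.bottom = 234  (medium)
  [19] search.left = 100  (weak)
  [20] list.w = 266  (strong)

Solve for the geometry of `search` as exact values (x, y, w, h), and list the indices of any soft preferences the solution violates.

search = (x=100, y=43, w=266, h=122)
violated soft preferences: 18

1. search.x = 100  [search.left = thumb.right + 6]
2. search.y = 43  [thumb.top = search.top]
3. search.w = 266  [content.right = search.right + 6]
4. search.h = 122  [list.top = search.bottom + 6]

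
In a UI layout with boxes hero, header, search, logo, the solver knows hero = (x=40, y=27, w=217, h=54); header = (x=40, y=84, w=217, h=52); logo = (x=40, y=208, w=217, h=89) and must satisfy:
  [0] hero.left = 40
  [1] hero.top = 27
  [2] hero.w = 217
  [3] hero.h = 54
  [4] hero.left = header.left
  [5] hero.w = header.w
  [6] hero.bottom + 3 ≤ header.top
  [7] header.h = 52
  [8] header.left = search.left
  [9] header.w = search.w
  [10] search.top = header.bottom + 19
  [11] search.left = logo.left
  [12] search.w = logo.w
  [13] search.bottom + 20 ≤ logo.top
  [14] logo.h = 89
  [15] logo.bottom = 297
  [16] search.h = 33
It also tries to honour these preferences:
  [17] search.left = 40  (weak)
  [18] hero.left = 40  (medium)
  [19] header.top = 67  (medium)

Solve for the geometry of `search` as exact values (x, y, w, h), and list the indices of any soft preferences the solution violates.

search = (x=40, y=155, w=217, h=33)
violated soft preferences: 19

1. search.x = 40  [header.left = search.left]
2. search.w = 217  [header.w = search.w]
3. search.y = 155  [search.top = header.bottom + 19]
4. search.h = 33  [search.h = 33]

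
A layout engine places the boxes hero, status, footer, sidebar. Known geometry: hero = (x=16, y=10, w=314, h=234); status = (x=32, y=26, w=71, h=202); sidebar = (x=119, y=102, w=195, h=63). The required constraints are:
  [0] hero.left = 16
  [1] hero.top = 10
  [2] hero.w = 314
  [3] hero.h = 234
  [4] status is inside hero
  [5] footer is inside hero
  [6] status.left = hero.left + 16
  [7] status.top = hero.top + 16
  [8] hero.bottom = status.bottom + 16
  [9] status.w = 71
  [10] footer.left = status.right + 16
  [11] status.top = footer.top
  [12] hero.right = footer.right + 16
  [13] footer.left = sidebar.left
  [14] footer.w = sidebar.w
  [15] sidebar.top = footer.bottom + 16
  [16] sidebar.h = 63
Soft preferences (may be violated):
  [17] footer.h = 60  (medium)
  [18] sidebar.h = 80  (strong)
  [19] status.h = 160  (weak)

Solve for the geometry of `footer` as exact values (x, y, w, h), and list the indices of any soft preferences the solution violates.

1. footer.x = 119  [footer.left = status.right + 16]
2. footer.y = 26  [status.top = footer.top]
3. footer.w = 195  [hero.right = footer.right + 16]
4. footer.h = 60  [sidebar.top = footer.bottom + 16]

footer = (x=119, y=26, w=195, h=60)
violated soft preferences: 18, 19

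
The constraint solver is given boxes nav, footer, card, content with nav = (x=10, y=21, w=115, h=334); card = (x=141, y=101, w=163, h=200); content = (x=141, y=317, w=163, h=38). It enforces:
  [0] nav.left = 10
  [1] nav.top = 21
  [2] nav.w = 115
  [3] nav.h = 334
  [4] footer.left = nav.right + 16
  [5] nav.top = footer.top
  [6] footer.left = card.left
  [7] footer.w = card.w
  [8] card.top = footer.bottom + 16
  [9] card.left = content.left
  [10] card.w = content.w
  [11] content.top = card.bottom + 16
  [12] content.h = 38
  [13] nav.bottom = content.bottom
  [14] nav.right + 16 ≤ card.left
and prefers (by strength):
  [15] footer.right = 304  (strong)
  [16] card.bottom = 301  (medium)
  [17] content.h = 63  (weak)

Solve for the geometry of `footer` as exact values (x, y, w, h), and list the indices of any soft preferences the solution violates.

footer = (x=141, y=21, w=163, h=64)
violated soft preferences: 17

1. footer.x = 141  [footer.left = nav.right + 16]
2. footer.y = 21  [nav.top = footer.top]
3. footer.w = 163  [footer.w = card.w]
4. footer.h = 64  [card.top = footer.bottom + 16]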